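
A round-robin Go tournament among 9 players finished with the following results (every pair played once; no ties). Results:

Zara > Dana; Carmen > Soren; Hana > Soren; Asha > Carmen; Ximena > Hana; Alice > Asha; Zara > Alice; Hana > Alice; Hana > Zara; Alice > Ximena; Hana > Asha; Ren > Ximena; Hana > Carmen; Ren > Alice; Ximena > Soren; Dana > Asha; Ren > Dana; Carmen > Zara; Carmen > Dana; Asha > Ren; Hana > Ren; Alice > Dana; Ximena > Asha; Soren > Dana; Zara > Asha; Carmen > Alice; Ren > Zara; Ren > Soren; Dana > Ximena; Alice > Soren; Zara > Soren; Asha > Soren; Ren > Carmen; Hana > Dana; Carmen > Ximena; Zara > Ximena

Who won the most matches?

Win totals: Ren 6, Ximena 3, Soren 1, Hana 7, Dana 2, Asha 3, Carmen 5, Alice 4, Zara 5.
Hana leads with 7 wins (next highest: 6).

Hana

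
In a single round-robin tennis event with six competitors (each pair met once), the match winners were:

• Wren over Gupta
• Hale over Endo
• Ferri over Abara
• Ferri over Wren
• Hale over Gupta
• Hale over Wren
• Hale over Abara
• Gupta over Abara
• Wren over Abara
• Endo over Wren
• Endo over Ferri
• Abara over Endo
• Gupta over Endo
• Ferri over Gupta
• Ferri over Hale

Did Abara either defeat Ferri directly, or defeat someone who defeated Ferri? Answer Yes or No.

Yes

Abara did not beat Ferri directly.
Abara beat Endo. Of those, Endo beat Ferri.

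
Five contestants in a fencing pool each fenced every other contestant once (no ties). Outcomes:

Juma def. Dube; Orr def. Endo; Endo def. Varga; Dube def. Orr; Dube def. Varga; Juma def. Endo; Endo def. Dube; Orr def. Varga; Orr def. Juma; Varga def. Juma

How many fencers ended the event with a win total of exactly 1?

1

Win totals: Dube 2, Endo 2, Orr 3, Varga 1, Juma 2.
Exactly 1: Varga — 1 fencer.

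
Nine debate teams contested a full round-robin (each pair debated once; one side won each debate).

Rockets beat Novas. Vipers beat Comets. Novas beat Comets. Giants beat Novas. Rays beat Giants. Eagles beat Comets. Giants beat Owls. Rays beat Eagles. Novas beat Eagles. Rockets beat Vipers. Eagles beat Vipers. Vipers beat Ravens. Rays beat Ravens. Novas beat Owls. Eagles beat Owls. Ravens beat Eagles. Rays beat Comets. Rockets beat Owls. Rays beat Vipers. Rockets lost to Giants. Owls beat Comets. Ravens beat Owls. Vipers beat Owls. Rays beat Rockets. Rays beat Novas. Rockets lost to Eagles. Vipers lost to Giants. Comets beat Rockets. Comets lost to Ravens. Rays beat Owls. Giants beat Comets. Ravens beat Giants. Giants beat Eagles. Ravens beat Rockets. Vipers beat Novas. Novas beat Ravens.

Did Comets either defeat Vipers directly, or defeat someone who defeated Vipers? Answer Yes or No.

Comets did not beat Vipers directly.
Comets beat Rockets. Of those, Rockets beat Vipers.

Yes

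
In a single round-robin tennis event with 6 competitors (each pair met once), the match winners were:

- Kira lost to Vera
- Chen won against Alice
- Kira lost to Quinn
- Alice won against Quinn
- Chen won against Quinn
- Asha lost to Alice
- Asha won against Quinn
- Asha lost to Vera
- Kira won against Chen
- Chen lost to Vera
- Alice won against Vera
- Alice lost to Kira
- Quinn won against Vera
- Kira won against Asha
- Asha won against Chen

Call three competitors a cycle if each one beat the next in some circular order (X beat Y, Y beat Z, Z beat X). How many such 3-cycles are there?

8

Of the C(6,3) = 20 triples, the cyclic ones are: {Alice, Chen, Asha}; {Alice, Chen, Vera}; {Alice, Vera, Kira}; {Alice, Kira, Quinn}; {Chen, Vera, Quinn}; {Chen, Kira, Quinn}; {Asha, Vera, Quinn}; {Asha, Kira, Quinn}.
That is 8.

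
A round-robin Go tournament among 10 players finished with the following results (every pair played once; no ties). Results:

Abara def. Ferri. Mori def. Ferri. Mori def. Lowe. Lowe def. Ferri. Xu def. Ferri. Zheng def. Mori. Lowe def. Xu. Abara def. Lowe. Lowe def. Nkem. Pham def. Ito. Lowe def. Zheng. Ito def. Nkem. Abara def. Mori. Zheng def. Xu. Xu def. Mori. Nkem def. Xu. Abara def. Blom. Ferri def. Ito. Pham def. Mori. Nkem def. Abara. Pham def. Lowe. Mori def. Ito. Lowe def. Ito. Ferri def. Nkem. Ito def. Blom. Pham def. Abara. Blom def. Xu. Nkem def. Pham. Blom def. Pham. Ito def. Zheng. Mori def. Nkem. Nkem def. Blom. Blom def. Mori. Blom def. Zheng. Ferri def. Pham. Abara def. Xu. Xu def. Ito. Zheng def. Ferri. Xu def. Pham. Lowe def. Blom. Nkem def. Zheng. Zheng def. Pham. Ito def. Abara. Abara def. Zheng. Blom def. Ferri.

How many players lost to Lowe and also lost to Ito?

3

Lowe beat: Nkem, Xu, Blom, Zheng, Ito, Ferri.
Ito beat: Nkem, Blom, Abara, Zheng.
Both beat: Nkem, Blom, Zheng — 3.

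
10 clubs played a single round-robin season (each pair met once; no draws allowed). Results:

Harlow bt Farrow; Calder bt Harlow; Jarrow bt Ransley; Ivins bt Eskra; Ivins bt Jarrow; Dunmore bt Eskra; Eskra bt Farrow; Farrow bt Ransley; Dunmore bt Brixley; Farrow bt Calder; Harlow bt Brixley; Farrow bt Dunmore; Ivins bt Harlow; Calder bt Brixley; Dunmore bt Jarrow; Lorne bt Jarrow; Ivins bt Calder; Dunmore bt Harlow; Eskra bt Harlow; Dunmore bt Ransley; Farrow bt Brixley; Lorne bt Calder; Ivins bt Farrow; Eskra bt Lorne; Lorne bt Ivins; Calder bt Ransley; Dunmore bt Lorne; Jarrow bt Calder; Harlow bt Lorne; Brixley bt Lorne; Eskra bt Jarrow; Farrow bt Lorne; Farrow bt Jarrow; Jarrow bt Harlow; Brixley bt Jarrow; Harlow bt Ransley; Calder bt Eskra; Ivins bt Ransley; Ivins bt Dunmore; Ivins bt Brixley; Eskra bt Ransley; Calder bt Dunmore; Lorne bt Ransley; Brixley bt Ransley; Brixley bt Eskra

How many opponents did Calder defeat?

Calder's results: beat Brixley, Ransley, Dunmore, Harlow, Eskra; lost to Lorne, Jarrow, Ivins, Farrow.
That is 5 wins.

5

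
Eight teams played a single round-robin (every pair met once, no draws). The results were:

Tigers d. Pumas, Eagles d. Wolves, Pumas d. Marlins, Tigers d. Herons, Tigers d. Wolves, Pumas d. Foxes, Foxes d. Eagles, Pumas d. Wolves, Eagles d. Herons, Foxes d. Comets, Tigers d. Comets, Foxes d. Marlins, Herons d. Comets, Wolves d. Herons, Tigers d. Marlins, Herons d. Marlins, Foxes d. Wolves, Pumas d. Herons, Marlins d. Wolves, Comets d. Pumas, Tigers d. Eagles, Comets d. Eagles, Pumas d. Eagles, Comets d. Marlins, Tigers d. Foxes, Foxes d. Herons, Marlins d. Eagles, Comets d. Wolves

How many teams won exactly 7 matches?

Win totals: Marlins 2, Eagles 2, Herons 2, Foxes 5, Comets 4, Pumas 5, Wolves 1, Tigers 7.
Exactly 7: Tigers — 1 team.

1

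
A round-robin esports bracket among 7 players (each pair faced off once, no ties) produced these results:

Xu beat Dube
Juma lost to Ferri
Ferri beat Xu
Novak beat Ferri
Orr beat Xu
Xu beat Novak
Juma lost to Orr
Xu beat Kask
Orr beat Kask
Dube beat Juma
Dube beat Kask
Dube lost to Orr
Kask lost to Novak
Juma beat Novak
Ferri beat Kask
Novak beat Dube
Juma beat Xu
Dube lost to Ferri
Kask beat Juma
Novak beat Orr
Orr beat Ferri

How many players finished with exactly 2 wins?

2

Win totals: Novak 4, Kask 1, Ferri 4, Xu 3, Dube 2, Juma 2, Orr 5.
Exactly 2: Dube, Juma — 2 players.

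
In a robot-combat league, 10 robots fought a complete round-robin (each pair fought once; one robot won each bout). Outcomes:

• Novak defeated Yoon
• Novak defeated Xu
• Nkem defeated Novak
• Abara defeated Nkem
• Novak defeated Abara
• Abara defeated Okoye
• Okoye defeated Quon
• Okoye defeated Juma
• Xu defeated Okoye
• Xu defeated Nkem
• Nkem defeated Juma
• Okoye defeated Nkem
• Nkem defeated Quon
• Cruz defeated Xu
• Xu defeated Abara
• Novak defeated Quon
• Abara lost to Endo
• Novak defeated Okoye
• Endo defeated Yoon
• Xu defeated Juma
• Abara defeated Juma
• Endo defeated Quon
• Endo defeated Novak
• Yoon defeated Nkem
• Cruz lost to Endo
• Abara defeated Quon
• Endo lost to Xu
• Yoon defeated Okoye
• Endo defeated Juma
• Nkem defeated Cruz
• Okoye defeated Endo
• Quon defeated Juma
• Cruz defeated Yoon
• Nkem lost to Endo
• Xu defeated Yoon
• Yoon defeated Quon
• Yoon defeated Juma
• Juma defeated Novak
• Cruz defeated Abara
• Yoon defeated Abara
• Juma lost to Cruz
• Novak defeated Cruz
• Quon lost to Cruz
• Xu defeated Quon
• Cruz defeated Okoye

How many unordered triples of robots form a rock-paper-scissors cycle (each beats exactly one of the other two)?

20

Win totals: Nkem 4, Xu 7, Endo 7, Novak 6, Yoon 5, Quon 1, Okoye 4, Juma 1, Cruz 6, Abara 4.
A robot with w wins dominates both others in C(w,2) triples; summing gives 6 + 21 + 21 + 15 + 10 + 0 + 6 + 0 + 15 + 6 = 100 transitive triples.
Total triples C(10,3) = 120, so cyclic triples = 120 − 100 = 20.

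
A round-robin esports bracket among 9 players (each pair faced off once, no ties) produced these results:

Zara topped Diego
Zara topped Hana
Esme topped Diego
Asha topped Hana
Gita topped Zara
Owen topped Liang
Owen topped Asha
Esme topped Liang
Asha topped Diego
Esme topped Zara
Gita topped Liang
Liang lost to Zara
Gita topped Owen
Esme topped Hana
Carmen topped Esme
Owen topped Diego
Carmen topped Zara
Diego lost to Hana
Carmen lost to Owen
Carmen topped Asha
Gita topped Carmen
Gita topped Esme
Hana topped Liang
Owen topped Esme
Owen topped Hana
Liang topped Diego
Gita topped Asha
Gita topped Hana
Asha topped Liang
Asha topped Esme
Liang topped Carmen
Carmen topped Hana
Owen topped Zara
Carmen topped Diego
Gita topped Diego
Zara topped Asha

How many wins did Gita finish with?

8

Gita's results: beat Asha, Diego, Hana, Owen, Esme, Liang, Zara, Carmen; lost to no one.
That is 8 wins.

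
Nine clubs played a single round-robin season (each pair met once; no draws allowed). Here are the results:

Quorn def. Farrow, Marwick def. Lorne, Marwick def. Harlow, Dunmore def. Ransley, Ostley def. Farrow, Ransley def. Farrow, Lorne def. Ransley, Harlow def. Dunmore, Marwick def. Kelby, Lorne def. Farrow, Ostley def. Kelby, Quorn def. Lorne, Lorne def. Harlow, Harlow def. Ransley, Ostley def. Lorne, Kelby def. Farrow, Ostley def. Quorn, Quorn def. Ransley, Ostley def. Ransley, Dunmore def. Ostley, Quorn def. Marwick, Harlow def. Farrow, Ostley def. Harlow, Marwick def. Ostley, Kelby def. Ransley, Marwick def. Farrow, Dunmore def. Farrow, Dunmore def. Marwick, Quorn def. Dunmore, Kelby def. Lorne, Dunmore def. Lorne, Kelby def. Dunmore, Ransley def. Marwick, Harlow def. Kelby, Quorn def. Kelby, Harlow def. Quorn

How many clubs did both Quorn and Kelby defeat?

Quorn beat: Kelby, Lorne, Farrow, Marwick, Ransley, Dunmore.
Kelby beat: Lorne, Farrow, Ransley, Dunmore.
Both beat: Lorne, Farrow, Ransley, Dunmore — 4.

4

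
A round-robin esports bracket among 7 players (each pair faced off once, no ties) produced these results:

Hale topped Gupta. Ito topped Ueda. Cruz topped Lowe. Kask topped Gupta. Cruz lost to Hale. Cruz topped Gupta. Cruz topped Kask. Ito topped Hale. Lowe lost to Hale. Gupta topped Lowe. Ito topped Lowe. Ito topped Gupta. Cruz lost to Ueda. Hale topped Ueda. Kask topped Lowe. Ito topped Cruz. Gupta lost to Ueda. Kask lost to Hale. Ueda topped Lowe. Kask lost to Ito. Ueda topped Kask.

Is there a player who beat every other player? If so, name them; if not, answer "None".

Ito

Ito has 6 wins out of 6 opponents — a perfect record.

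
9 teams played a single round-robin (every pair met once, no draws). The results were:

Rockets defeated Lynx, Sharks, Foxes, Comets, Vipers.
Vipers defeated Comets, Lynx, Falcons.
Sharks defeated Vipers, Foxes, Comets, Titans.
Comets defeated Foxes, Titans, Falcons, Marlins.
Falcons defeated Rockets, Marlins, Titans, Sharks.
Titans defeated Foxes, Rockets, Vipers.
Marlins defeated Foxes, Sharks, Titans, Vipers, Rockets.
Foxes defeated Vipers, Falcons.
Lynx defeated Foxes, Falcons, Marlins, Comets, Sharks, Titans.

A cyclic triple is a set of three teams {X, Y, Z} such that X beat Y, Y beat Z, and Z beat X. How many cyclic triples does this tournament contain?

Win totals: Vipers 3, Rockets 5, Sharks 4, Titans 3, Comets 4, Foxes 2, Lynx 6, Falcons 4, Marlins 5.
A team with w wins dominates both others in C(w,2) triples; summing gives 3 + 10 + 6 + 3 + 6 + 1 + 15 + 6 + 10 = 60 transitive triples.
Total triples C(9,3) = 84, so cyclic triples = 84 − 60 = 24.

24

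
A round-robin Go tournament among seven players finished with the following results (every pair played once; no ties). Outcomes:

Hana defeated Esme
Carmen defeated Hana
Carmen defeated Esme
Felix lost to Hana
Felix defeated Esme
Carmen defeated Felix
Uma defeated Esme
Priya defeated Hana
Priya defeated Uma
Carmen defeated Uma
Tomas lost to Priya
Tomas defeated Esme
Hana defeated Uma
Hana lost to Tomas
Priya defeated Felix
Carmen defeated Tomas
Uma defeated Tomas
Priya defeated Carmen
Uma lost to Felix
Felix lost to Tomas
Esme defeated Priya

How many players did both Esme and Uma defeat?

0

Esme beat: Priya.
Uma beat: Esme, Tomas.
No one was beaten by both.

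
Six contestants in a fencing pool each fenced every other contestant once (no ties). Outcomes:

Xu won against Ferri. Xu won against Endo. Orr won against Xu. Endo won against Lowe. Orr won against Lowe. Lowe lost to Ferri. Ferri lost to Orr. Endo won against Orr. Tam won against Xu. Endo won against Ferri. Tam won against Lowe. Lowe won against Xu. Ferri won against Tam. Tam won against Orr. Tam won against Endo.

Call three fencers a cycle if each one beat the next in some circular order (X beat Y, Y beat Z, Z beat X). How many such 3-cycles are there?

6

Of the C(6,3) = 20 triples, the cyclic ones are: {Xu, Endo, Lowe}; {Xu, Endo, Orr}; {Xu, Lowe, Ferri}; {Xu, Ferri, Tam}; {Endo, Ferri, Tam}; {Ferri, Tam, Orr}.
That is 6.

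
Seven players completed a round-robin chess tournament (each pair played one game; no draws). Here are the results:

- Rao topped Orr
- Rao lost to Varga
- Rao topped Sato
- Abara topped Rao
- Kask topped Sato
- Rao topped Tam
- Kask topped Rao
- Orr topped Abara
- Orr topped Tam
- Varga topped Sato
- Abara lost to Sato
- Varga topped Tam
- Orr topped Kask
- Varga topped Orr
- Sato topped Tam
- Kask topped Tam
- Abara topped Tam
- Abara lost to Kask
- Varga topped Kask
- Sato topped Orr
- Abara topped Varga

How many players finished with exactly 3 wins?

Win totals: Abara 3, Varga 5, Tam 0, Rao 3, Sato 3, Kask 4, Orr 3.
Exactly 3: Abara, Rao, Sato, Orr — 4 players.

4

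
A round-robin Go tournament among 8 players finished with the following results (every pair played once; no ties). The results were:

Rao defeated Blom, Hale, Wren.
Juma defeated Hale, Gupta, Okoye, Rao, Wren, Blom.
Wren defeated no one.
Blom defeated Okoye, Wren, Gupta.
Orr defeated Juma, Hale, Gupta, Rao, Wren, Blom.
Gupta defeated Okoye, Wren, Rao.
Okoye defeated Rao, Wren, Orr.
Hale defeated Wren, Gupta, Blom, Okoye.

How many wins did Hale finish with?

Hale's results: beat Okoye, Wren, Gupta, Blom; lost to Orr, Juma, Rao.
That is 4 wins.

4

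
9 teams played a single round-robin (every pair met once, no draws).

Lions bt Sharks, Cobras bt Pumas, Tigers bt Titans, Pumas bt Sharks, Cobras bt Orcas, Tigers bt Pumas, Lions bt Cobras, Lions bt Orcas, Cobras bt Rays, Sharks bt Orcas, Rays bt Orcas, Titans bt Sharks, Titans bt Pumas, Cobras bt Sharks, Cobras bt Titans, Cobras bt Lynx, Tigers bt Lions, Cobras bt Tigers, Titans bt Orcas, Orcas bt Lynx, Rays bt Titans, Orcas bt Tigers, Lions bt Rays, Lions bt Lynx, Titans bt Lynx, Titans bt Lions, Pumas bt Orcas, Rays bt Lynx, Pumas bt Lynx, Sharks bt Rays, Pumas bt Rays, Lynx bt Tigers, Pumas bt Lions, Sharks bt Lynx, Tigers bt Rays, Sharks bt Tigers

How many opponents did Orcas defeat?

Orcas' results: beat Lynx, Tigers; lost to Rays, Pumas, Cobras, Sharks, Titans, Lions.
That is 2 wins.

2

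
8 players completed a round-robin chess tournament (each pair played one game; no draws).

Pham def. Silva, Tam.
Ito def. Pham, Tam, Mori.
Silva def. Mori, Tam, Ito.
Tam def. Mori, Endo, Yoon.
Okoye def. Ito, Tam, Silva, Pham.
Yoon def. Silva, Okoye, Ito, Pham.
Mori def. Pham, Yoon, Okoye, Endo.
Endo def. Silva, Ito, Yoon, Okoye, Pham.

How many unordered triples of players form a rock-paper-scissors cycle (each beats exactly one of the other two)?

Win totals: Pham 2, Yoon 4, Endo 5, Silva 3, Tam 3, Ito 3, Mori 4, Okoye 4.
A player with w wins dominates both others in C(w,2) triples; summing gives 1 + 6 + 10 + 3 + 3 + 3 + 6 + 6 = 38 transitive triples.
Total triples C(8,3) = 56, so cyclic triples = 56 − 38 = 18.

18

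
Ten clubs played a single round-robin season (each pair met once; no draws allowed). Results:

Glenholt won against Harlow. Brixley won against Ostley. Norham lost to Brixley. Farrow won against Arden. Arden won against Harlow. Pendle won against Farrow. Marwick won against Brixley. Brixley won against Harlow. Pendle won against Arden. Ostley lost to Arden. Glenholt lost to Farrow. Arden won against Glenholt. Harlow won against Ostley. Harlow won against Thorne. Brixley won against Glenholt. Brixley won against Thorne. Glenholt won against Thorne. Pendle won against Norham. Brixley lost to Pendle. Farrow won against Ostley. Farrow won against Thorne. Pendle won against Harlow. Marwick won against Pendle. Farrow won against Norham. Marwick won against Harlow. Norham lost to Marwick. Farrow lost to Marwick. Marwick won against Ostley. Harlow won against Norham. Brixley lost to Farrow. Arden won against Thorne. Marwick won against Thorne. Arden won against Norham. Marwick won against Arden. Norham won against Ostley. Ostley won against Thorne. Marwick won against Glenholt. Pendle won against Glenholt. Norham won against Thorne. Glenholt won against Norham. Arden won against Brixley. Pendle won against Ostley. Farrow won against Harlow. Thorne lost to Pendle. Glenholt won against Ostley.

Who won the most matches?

Win totals: Marwick 9, Ostley 1, Arden 6, Pendle 8, Farrow 7, Harlow 3, Norham 2, Glenholt 4, Thorne 0, Brixley 5.
Marwick leads with 9 wins (next highest: 8).

Marwick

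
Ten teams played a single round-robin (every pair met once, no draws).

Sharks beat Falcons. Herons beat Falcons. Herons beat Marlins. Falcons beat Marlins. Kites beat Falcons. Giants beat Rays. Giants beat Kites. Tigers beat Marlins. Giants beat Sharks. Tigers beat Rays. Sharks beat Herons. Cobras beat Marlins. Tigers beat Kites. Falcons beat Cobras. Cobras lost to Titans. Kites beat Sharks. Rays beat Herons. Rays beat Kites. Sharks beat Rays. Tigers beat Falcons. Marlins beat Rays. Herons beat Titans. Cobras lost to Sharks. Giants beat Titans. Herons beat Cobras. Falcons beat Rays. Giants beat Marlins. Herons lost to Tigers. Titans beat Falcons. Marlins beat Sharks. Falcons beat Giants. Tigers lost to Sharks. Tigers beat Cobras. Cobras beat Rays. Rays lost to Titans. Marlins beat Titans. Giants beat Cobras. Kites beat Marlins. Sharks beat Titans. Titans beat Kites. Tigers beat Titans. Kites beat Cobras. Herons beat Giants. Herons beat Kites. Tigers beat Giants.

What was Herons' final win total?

6

Herons' results: beat Marlins, Giants, Cobras, Kites, Titans, Falcons; lost to Sharks, Tigers, Rays.
That is 6 wins.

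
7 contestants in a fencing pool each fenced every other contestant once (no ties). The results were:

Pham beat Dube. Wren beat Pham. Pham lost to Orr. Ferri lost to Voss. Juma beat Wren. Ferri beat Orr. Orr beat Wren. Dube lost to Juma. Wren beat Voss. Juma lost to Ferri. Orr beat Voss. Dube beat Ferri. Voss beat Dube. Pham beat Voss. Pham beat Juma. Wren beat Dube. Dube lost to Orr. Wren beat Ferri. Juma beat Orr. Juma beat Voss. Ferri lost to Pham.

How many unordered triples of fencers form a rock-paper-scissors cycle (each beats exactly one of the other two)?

9

Win totals: Orr 4, Wren 4, Dube 1, Juma 4, Voss 2, Ferri 2, Pham 4.
A fencer with w wins dominates both others in C(w,2) triples; summing gives 6 + 6 + 0 + 6 + 1 + 1 + 6 = 26 transitive triples.
Total triples C(7,3) = 35, so cyclic triples = 35 − 26 = 9.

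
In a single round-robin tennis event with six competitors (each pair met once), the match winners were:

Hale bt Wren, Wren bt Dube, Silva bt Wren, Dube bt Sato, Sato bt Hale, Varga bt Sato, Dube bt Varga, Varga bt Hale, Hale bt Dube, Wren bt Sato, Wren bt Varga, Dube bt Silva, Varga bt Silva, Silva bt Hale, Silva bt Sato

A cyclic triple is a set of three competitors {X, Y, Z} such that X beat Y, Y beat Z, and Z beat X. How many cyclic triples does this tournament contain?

7

Of the C(6,3) = 20 triples, the cyclic ones are: {Dube, Wren, Silva}; {Dube, Hale, Sato}; {Dube, Hale, Silva}; {Dube, Hale, Varga}; {Wren, Hale, Sato}; {Wren, Hale, Varga}; {Wren, Silva, Varga}.
That is 7.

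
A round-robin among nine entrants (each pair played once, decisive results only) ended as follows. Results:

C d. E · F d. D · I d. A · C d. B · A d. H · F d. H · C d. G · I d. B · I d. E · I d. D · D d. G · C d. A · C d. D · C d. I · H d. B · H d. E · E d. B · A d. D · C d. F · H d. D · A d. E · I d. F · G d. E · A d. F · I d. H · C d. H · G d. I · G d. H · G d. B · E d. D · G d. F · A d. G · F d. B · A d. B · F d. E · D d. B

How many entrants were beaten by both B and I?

0

B beat: no one.
I beat: A, B, D, E, F, H.
No one was beaten by both.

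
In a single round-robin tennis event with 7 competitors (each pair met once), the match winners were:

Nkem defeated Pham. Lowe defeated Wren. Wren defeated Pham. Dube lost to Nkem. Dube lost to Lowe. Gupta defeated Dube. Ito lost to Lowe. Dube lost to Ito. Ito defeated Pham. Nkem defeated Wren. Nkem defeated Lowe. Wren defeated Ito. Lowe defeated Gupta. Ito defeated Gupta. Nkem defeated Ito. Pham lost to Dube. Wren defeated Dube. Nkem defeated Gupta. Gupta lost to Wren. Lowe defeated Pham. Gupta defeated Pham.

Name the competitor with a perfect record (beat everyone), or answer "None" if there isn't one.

Nkem

Nkem has 6 wins out of 6 opponents — a perfect record.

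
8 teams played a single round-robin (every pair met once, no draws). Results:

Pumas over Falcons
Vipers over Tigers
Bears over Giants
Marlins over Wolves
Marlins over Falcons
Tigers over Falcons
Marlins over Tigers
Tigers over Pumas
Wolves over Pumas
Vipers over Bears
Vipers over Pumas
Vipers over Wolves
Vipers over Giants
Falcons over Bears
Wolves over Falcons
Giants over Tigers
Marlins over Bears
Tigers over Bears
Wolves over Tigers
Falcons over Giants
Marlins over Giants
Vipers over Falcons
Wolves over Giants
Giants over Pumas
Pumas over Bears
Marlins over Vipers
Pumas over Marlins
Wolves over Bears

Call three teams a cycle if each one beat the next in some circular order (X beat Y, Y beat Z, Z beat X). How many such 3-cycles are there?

Win totals: Vipers 6, Marlins 6, Wolves 5, Giants 2, Bears 1, Pumas 3, Falcons 2, Tigers 3.
A team with w wins dominates both others in C(w,2) triples; summing gives 15 + 15 + 10 + 1 + 0 + 3 + 1 + 3 = 48 transitive triples.
Total triples C(8,3) = 56, so cyclic triples = 56 − 48 = 8.

8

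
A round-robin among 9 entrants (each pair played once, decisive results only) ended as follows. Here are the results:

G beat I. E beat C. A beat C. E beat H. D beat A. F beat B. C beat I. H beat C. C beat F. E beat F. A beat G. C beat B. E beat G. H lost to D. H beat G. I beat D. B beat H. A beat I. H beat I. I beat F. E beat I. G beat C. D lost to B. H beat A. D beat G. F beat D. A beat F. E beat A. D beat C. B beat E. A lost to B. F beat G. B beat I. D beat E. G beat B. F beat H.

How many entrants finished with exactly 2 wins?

Win totals: A 4, B 5, C 3, D 5, E 6, F 4, G 3, H 4, I 2.
Exactly 2: I — 1 entrant.

1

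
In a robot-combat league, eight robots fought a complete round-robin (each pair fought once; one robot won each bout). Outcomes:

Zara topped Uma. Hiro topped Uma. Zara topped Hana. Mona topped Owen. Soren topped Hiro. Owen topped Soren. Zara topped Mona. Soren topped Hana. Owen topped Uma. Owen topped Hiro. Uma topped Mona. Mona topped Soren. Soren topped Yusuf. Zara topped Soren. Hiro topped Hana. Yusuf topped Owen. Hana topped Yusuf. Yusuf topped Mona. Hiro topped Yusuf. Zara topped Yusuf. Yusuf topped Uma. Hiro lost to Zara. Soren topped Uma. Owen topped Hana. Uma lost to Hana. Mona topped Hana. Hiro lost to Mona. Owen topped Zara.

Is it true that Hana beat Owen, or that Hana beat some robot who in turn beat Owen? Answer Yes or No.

Yes

Hana did not beat Owen directly.
Hana beat Yusuf, Uma. Of those, Yusuf beat Owen.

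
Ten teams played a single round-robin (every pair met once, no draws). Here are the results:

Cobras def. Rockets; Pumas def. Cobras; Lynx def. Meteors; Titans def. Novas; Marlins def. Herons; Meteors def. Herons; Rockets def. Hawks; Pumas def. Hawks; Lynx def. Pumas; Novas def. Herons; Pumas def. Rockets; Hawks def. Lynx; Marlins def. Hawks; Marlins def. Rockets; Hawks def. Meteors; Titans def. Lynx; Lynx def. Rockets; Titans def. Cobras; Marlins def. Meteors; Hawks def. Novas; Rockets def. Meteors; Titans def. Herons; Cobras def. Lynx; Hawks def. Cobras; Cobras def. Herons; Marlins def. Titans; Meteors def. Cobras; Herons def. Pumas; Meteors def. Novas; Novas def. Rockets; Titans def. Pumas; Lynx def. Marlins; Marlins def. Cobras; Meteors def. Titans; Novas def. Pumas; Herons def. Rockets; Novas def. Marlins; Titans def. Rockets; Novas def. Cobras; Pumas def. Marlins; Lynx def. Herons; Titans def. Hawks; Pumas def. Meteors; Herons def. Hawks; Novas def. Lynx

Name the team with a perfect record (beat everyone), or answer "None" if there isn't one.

None

Highest win total is Titans with 7 (out of 9 possible).
Titans lost to Meteors, Marlins, so no team went undefeated.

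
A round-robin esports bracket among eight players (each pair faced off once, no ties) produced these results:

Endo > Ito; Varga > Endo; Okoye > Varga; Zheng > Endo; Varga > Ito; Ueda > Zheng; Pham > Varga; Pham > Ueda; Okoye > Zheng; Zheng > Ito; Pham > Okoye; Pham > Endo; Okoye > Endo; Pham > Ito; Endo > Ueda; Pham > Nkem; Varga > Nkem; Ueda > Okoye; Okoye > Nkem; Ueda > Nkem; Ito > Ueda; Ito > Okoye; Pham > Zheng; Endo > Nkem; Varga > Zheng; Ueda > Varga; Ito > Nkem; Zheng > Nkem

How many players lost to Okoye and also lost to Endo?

1

Okoye beat: Varga, Endo, Zheng, Nkem.
Endo beat: Ueda, Ito, Nkem.
Both beat: Nkem — 1.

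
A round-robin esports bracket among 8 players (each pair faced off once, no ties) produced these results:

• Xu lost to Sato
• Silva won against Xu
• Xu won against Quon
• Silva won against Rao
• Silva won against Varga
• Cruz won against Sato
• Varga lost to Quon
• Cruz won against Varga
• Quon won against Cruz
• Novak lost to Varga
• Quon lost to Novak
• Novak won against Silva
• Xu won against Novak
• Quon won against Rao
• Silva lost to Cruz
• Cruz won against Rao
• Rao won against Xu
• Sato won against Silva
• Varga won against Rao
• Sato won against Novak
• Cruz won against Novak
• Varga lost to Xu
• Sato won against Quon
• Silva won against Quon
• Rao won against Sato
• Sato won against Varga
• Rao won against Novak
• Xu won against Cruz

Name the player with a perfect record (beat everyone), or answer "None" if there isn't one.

Highest win total is Sato with 5 (out of 7 possible).
Sato lost to Rao, Cruz, so no player went undefeated.

None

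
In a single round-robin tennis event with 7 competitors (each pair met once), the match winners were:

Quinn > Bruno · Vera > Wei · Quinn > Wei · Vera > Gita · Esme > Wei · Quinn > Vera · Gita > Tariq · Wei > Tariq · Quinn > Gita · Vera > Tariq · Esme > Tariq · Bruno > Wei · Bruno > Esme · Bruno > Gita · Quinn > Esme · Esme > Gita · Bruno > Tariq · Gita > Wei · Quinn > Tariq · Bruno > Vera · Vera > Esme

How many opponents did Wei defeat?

Wei's results: beat Tariq; lost to Quinn, Bruno, Esme, Gita, Vera.
That is 1 win.

1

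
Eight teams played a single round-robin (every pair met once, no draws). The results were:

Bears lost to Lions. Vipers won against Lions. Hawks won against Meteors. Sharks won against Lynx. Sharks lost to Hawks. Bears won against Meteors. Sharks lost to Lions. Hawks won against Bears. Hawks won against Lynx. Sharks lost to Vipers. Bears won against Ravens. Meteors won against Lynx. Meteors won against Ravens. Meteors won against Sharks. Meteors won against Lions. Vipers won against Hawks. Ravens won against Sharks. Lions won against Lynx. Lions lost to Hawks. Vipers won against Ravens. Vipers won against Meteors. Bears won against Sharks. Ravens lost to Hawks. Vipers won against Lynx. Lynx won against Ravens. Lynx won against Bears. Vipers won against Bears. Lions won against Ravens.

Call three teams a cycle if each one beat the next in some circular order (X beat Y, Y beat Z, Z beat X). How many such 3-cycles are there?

4

Win totals: Bears 3, Lions 4, Hawks 6, Meteors 4, Vipers 7, Sharks 1, Lynx 2, Ravens 1.
A team with w wins dominates both others in C(w,2) triples; summing gives 3 + 6 + 15 + 6 + 21 + 0 + 1 + 0 = 52 transitive triples.
Total triples C(8,3) = 56, so cyclic triples = 56 − 52 = 4.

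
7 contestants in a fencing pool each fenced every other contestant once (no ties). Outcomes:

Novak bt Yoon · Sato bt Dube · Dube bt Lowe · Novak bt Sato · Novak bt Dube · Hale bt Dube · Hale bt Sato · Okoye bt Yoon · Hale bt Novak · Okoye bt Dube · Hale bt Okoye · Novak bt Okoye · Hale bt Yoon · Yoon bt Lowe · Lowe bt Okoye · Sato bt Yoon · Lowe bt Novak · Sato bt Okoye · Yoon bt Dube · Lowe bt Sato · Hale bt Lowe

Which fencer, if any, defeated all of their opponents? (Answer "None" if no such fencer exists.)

Hale

Hale has 6 wins out of 6 opponents — a perfect record.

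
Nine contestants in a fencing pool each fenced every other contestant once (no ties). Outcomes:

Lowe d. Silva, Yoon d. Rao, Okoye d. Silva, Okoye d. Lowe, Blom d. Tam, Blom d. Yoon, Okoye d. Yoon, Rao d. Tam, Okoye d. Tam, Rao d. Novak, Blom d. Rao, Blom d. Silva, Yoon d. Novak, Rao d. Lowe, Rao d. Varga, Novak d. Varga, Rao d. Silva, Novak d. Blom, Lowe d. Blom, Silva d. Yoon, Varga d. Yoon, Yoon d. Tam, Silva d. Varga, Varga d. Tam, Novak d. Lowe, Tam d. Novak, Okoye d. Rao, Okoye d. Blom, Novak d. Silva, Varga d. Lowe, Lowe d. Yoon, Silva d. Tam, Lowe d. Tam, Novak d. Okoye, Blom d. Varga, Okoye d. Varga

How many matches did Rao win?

Rao's results: beat Lowe, Tam, Novak, Varga, Silva; lost to Yoon, Blom, Okoye.
That is 5 wins.

5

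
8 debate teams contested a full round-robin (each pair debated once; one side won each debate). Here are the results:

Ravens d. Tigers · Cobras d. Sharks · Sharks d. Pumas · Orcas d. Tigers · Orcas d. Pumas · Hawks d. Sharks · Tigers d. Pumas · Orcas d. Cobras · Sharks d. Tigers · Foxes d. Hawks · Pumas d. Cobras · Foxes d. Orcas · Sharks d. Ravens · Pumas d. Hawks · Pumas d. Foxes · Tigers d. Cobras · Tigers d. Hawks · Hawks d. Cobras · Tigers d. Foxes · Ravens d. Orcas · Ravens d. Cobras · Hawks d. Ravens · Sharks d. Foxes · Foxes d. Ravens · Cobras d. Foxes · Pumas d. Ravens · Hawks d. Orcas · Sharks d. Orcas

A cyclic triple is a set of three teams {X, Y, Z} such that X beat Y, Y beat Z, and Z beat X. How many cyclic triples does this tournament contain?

18

Win totals: Orcas 3, Hawks 4, Cobras 2, Pumas 4, Tigers 4, Ravens 3, Foxes 3, Sharks 5.
A team with w wins dominates both others in C(w,2) triples; summing gives 3 + 6 + 1 + 6 + 6 + 3 + 3 + 10 = 38 transitive triples.
Total triples C(8,3) = 56, so cyclic triples = 56 − 38 = 18.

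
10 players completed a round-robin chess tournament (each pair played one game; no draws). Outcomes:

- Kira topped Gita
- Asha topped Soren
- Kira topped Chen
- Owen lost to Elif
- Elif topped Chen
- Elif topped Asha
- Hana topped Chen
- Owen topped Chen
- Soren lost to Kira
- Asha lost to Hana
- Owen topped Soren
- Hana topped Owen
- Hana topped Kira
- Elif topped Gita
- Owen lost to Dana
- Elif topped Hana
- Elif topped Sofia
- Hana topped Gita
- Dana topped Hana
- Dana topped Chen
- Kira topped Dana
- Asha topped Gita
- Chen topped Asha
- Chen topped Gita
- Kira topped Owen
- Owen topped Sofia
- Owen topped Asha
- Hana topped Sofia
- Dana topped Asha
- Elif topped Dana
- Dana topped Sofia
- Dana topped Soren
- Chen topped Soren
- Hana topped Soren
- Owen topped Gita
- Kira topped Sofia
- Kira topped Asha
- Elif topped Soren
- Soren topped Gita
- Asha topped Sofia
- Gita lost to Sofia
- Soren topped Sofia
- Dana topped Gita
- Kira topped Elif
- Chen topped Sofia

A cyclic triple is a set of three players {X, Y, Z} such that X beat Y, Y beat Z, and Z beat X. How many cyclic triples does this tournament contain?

2

Win totals: Chen 4, Asha 3, Kira 8, Elif 8, Sofia 1, Owen 5, Dana 7, Gita 0, Hana 7, Soren 2.
A player with w wins dominates both others in C(w,2) triples; summing gives 6 + 3 + 28 + 28 + 0 + 10 + 21 + 0 + 21 + 1 = 118 transitive triples.
Total triples C(10,3) = 120, so cyclic triples = 120 − 118 = 2.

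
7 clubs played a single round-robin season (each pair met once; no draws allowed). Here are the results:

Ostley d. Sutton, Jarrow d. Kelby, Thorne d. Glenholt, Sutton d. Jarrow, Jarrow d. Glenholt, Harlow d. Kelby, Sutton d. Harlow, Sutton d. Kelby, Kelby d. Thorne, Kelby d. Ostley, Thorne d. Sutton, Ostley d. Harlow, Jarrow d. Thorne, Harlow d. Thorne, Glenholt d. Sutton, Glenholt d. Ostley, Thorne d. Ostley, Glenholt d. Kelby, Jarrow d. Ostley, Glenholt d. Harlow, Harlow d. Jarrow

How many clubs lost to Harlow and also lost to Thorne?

Harlow beat: Jarrow, Thorne, Kelby.
Thorne beat: Ostley, Sutton, Glenholt.
No one was beaten by both.

0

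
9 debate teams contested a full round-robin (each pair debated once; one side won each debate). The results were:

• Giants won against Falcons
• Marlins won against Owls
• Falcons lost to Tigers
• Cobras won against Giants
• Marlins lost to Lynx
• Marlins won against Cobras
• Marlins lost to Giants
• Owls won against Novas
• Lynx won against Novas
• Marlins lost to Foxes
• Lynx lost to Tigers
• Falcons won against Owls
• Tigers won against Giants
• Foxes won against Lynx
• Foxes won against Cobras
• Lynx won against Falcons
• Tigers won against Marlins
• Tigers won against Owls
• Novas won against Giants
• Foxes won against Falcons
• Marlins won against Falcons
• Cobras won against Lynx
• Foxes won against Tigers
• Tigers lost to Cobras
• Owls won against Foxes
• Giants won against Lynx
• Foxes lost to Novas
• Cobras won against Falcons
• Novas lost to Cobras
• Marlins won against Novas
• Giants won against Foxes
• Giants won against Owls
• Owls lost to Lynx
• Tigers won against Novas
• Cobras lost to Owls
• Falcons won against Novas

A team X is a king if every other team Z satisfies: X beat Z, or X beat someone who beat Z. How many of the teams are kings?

7

Lynx cannot reach Tigers in two steps.
Marlins reaches everyone (king).
Tigers reaches everyone (king).
Foxes reaches everyone (king).
Falcons cannot reach Lynx, Marlins, Tigers in two steps.
Novas reaches everyone (king).
Giants reaches everyone (king).
Owls reaches everyone (king).
Cobras reaches everyone (king).
Kings: Marlins, Tigers, Foxes, Novas, Giants, Owls, Cobras — 7.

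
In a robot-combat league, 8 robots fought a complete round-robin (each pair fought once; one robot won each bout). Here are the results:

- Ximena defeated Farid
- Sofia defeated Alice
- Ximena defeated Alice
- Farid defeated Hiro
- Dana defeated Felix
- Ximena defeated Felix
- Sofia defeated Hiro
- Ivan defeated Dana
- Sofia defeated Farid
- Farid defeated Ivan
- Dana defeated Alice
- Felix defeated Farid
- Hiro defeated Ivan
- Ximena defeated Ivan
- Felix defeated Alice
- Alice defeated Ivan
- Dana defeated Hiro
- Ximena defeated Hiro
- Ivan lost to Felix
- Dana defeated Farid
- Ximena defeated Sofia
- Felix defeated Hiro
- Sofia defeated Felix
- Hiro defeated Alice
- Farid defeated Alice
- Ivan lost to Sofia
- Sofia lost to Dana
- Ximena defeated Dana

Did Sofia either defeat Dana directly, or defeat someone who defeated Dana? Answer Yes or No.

Yes

Sofia did not beat Dana directly.
Sofia beat Farid, Ivan, Alice, Hiro, Felix. Of those, Ivan beat Dana.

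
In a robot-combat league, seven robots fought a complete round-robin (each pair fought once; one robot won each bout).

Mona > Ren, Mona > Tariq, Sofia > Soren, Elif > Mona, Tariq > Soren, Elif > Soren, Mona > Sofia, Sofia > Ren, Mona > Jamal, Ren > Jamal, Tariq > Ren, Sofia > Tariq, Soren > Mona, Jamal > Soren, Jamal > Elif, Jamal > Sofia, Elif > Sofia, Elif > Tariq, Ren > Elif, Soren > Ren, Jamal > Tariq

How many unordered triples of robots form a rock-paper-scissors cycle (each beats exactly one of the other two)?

Win totals: Tariq 2, Elif 4, Mona 4, Soren 2, Sofia 3, Ren 2, Jamal 4.
A robot with w wins dominates both others in C(w,2) triples; summing gives 1 + 6 + 6 + 1 + 3 + 1 + 6 = 24 transitive triples.
Total triples C(7,3) = 35, so cyclic triples = 35 − 24 = 11.

11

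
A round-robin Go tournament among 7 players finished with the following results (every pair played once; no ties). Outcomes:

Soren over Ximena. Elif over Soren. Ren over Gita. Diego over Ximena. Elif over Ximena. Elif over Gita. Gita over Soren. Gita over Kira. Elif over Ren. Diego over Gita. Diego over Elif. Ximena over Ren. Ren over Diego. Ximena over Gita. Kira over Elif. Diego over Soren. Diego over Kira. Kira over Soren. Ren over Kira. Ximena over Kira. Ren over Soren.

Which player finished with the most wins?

Diego

Win totals: Gita 2, Soren 1, Diego 5, Kira 2, Ximena 3, Elif 4, Ren 4.
Diego leads with 5 wins (next highest: 4).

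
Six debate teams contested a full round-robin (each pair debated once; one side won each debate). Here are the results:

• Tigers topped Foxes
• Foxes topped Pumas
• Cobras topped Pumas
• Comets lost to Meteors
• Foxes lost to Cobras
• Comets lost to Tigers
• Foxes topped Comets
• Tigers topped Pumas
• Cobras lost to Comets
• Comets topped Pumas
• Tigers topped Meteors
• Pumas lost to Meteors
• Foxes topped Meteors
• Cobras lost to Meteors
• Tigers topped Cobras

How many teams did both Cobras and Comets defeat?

Cobras beat: Foxes, Pumas.
Comets beat: Cobras, Pumas.
Both beat: Pumas — 1.

1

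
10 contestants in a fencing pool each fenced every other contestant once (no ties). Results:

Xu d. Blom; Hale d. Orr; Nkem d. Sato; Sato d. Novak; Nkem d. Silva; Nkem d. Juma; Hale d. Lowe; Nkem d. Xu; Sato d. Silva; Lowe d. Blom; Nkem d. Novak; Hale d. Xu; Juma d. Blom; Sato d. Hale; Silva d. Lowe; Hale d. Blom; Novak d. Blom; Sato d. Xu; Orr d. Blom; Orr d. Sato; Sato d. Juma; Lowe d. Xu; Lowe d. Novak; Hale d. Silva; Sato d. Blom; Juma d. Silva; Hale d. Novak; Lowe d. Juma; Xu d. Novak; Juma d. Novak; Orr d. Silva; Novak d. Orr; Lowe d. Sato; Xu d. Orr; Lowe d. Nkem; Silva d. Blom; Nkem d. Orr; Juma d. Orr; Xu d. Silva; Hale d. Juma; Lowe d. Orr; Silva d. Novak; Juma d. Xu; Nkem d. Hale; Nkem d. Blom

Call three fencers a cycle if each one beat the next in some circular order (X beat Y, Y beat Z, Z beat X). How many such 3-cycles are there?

Win totals: Juma 5, Orr 3, Sato 6, Nkem 8, Xu 4, Blom 0, Silva 3, Novak 2, Hale 7, Lowe 7.
A fencer with w wins dominates both others in C(w,2) triples; summing gives 10 + 3 + 15 + 28 + 6 + 0 + 3 + 1 + 21 + 21 = 108 transitive triples.
Total triples C(10,3) = 120, so cyclic triples = 120 − 108 = 12.

12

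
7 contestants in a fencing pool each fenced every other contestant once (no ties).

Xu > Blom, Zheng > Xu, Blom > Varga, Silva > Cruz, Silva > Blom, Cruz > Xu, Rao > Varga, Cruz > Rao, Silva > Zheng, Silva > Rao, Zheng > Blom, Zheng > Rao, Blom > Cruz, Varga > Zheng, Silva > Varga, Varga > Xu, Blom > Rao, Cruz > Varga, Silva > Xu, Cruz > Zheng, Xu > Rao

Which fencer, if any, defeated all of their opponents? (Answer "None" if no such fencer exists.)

Silva

Silva has 6 wins out of 6 opponents — a perfect record.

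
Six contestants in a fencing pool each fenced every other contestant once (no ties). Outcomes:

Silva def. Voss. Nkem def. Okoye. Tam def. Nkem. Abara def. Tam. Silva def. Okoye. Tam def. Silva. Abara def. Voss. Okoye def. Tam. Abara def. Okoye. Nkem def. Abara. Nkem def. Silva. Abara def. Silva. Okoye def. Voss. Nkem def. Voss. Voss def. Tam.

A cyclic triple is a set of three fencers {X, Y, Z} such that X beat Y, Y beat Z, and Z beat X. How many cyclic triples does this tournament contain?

Of the C(6,3) = 20 triples, the cyclic ones are: {Nkem, Okoye, Tam}; {Nkem, Voss, Tam}; {Nkem, Abara, Tam}; {Okoye, Silva, Tam}; {Silva, Voss, Tam}.
That is 5.

5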